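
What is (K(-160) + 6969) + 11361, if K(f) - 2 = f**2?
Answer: 43932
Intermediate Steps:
K(f) = 2 + f**2
(K(-160) + 6969) + 11361 = ((2 + (-160)**2) + 6969) + 11361 = ((2 + 25600) + 6969) + 11361 = (25602 + 6969) + 11361 = 32571 + 11361 = 43932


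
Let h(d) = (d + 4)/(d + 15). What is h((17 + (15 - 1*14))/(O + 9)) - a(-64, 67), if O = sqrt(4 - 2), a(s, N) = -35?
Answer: 270569/7653 - 22*sqrt(2)/2551 ≈ 35.342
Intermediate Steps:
O = sqrt(2) ≈ 1.4142
h(d) = (4 + d)/(15 + d)
h((17 + (15 - 1*14))/(O + 9)) - a(-64, 67) = (4 + (17 + (15 - 1*14))/(sqrt(2) + 9))/(15 + (17 + (15 - 1*14))/(sqrt(2) + 9)) - 1*(-35) = (4 + (17 + (15 - 14))/(9 + sqrt(2)))/(15 + (17 + (15 - 14))/(9 + sqrt(2))) + 35 = (4 + (17 + 1)/(9 + sqrt(2)))/(15 + (17 + 1)/(9 + sqrt(2))) + 35 = (4 + 18/(9 + sqrt(2)))/(15 + 18/(9 + sqrt(2))) + 35 = 35 + (4 + 18/(9 + sqrt(2)))/(15 + 18/(9 + sqrt(2)))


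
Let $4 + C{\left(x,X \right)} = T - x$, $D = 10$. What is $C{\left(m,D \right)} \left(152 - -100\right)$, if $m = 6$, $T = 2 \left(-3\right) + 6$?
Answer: $-2520$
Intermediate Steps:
$T = 0$ ($T = -6 + 6 = 0$)
$C{\left(x,X \right)} = -4 - x$ ($C{\left(x,X \right)} = -4 + \left(0 - x\right) = -4 - x$)
$C{\left(m,D \right)} \left(152 - -100\right) = \left(-4 - 6\right) \left(152 - -100\right) = \left(-4 - 6\right) \left(152 + 100\right) = \left(-10\right) 252 = -2520$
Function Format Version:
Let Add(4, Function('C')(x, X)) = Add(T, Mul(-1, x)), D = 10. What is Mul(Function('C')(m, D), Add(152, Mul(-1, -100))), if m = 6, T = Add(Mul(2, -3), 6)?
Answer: -2520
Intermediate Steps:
T = 0 (T = Add(-6, 6) = 0)
Function('C')(x, X) = Add(-4, Mul(-1, x)) (Function('C')(x, X) = Add(-4, Add(0, Mul(-1, x))) = Add(-4, Mul(-1, x)))
Mul(Function('C')(m, D), Add(152, Mul(-1, -100))) = Mul(Add(-4, Mul(-1, 6)), Add(152, Mul(-1, -100))) = Mul(Add(-4, -6), Add(152, 100)) = Mul(-10, 252) = -2520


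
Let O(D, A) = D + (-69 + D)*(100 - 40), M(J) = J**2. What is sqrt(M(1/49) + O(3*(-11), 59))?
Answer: 2*I*sqrt(3693338)/49 ≈ 78.441*I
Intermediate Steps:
O(D, A) = -4140 + 61*D (O(D, A) = D + (-69 + D)*60 = D + (-4140 + 60*D) = -4140 + 61*D)
sqrt(M(1/49) + O(3*(-11), 59)) = sqrt((1/49)**2 + (-4140 + 61*(3*(-11)))) = sqrt((1/49)**2 + (-4140 + 61*(-33))) = sqrt(1/2401 + (-4140 - 2013)) = sqrt(1/2401 - 6153) = sqrt(-14773352/2401) = 2*I*sqrt(3693338)/49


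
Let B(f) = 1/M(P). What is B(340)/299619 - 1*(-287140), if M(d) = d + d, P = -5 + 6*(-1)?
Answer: 1892717192519/6591618 ≈ 2.8714e+5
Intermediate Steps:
P = -11 (P = -5 - 6 = -11)
M(d) = 2*d
B(f) = -1/22 (B(f) = 1/(2*(-11)) = 1/(-22) = -1/22)
B(340)/299619 - 1*(-287140) = -1/22/299619 - 1*(-287140) = -1/22*1/299619 + 287140 = -1/6591618 + 287140 = 1892717192519/6591618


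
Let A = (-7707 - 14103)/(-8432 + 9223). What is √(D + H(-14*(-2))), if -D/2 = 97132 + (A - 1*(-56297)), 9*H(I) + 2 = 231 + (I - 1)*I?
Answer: I*√1727030156117/2373 ≈ 553.8*I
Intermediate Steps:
A = -21810/791 ≈ -27.573
H(I) = 229/9 + I*(-1 + I)/9 (H(I) = -2/9 + (231 + (I - 1)*I)/9 = -2/9 + (231 + (-1 + I)*I)/9 = -2/9 + (231 + I*(-1 + I))/9 = -2/9 + (77/3 + I*(-1 + I)/9) = 229/9 + I*(-1 + I)/9)
D = -242681058/791 (D = -2*(97132 + (-21810/791 - 1*(-56297))) = -2*(97132 + (-21810/791 + 56297)) = -2*(97132 + 44509117/791) = -2*121340529/791 = -242681058/791 ≈ -3.0680e+5)
√(D + H(-14*(-2))) = √(-242681058/791 + (229/9 - (-14)*(-2)/9 + (-14*(-2))²/9)) = √(-242681058/791 + (229/9 - ⅑*28 + (⅑)*28²)) = √(-242681058/791 + (229/9 - 28/9 + (⅑)*784)) = √(-242681058/791 + (229/9 - 28/9 + 784/9)) = √(-242681058/791 + 985/9) = √(-2183350387/7119) = I*√1727030156117/2373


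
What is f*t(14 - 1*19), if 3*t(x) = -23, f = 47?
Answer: -1081/3 ≈ -360.33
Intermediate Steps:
t(x) = -23/3 (t(x) = (⅓)*(-23) = -23/3)
f*t(14 - 1*19) = 47*(-23/3) = -1081/3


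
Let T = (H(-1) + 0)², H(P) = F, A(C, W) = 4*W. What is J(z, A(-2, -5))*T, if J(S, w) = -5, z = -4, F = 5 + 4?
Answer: -405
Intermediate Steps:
F = 9
H(P) = 9
T = 81 (T = (9 + 0)² = 9² = 81)
J(z, A(-2, -5))*T = -5*81 = -405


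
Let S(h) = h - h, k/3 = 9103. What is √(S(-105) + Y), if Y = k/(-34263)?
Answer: I*√1283523/1269 ≈ 0.89277*I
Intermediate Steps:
k = 27309 (k = 3*9103 = 27309)
S(h) = 0
Y = -9103/11421 (Y = 27309/(-34263) = 27309*(-1/34263) = -9103/11421 ≈ -0.79704)
√(S(-105) + Y) = √(0 - 9103/11421) = √(-9103/11421) = I*√1283523/1269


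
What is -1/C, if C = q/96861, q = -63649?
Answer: 96861/63649 ≈ 1.5218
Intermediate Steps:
C = -63649/96861 ≈ -0.65712
-1/C = -1/(-63649/96861) = -1*(-96861/63649) = 96861/63649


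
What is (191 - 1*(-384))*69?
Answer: 39675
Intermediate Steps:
(191 - 1*(-384))*69 = (191 + 384)*69 = 575*69 = 39675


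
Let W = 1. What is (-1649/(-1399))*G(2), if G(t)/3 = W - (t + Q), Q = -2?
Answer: 4947/1399 ≈ 3.5361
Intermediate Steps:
G(t) = 9 - 3*t (G(t) = 3*(1 - (t - 2)) = 3*(1 - (-2 + t)) = 3*(1 + (2 - t)) = 3*(3 - t) = 9 - 3*t)
(-1649/(-1399))*G(2) = (-1649/(-1399))*(9 - 3*2) = (-1649*(-1/1399))*(9 - 6) = (1649/1399)*3 = 4947/1399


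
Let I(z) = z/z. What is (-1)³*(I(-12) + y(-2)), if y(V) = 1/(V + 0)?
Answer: -½ ≈ -0.50000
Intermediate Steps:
y(V) = 1/V
I(z) = 1
(-1)³*(I(-12) + y(-2)) = (-1)³*(1 + 1/(-2)) = -(1 - ½) = -1*½ = -½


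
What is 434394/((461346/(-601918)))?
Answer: -43578261282/76891 ≈ -5.6675e+5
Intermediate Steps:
434394/((461346/(-601918))) = 434394/((461346*(-1/601918))) = 434394/(-230673/300959) = 434394*(-300959/230673) = -43578261282/76891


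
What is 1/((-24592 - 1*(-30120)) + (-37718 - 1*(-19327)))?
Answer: -1/12863 ≈ -7.7742e-5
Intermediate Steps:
1/((-24592 - 1*(-30120)) + (-37718 - 1*(-19327))) = 1/((-24592 + 30120) + (-37718 + 19327)) = 1/(5528 - 18391) = 1/(-12863) = -1/12863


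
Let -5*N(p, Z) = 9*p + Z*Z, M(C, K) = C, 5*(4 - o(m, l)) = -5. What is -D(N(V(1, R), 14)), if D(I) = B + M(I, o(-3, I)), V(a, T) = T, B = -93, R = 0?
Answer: 661/5 ≈ 132.20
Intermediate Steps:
o(m, l) = 5 (o(m, l) = 4 - 1/5*(-5) = 4 + 1 = 5)
N(p, Z) = -9*p/5 - Z**2/5 (N(p, Z) = -(9*p + Z*Z)/5 = -(9*p + Z**2)/5 = -(Z**2 + 9*p)/5 = -9*p/5 - Z**2/5)
D(I) = -93 + I
-D(N(V(1, R), 14)) = -(-93 + (-9/5*0 - 1/5*14**2)) = -(-93 + (0 - 1/5*196)) = -(-93 + (0 - 196/5)) = -(-93 - 196/5) = -1*(-661/5) = 661/5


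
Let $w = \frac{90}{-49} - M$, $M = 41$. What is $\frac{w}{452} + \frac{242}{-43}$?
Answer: $- \frac{5450073}{952364} \approx -5.7227$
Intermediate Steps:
$w = - \frac{2099}{49}$ ($w = \frac{90}{-49} - 41 = 90 \left(- \frac{1}{49}\right) - 41 = - \frac{90}{49} - 41 = - \frac{2099}{49} \approx -42.837$)
$\frac{w}{452} + \frac{242}{-43} = - \frac{2099}{49 \cdot 452} + \frac{242}{-43} = \left(- \frac{2099}{49}\right) \frac{1}{452} + 242 \left(- \frac{1}{43}\right) = - \frac{2099}{22148} - \frac{242}{43} = - \frac{5450073}{952364}$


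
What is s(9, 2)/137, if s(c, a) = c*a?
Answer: 18/137 ≈ 0.13139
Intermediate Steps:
s(c, a) = a*c
s(9, 2)/137 = (2*9)/137 = 18*(1/137) = 18/137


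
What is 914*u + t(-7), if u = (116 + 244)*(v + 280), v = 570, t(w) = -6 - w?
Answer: 279684001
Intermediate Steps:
u = 306000 (u = (116 + 244)*(570 + 280) = 360*850 = 306000)
914*u + t(-7) = 914*306000 + (-6 - 1*(-7)) = 279684000 + (-6 + 7) = 279684000 + 1 = 279684001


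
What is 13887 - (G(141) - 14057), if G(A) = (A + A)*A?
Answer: -11818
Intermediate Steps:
G(A) = 2*A² (G(A) = (2*A)*A = 2*A²)
13887 - (G(141) - 14057) = 13887 - (2*141² - 14057) = 13887 - (2*19881 - 14057) = 13887 - (39762 - 14057) = 13887 - 1*25705 = 13887 - 25705 = -11818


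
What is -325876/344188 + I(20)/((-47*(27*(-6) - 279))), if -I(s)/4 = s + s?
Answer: -1702375483/1783496169 ≈ -0.95452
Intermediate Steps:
I(s) = -8*s (I(s) = -4*(s + s) = -8*s)
-325876/344188 + I(20)/((-47*(27*(-6) - 279))) = -325876/344188 + (-8*20)/((-47*(27*(-6) - 279))) = -325876*1/344188 - 160*(-1/(47*(-162 - 279))) = -81469/86047 - 160/((-47*(-441))) = -81469/86047 - 160/20727 = -1702375483/1783496169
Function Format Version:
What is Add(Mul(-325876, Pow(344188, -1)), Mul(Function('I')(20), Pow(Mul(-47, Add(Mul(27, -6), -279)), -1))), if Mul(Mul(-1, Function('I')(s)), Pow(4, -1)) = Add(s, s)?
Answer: Rational(-1702375483, 1783496169) ≈ -0.95452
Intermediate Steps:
Function('I')(s) = Mul(-8, s) (Function('I')(s) = Mul(-4, Add(s, s)) = Mul(-4, Mul(2, s)) = Mul(-8, s))
Add(Mul(-325876, Pow(344188, -1)), Mul(Function('I')(20), Pow(Mul(-47, Add(Mul(27, -6), -279)), -1))) = Add(Mul(-325876, Pow(344188, -1)), Mul(Mul(-8, 20), Pow(Mul(-47, Add(Mul(27, -6), -279)), -1))) = Add(Mul(-325876, Rational(1, 344188)), Mul(-160, Pow(Mul(-47, Add(-162, -279)), -1))) = Add(Rational(-81469, 86047), Mul(-160, Pow(Mul(-47, -441), -1))) = Add(Rational(-81469, 86047), Mul(-160, Pow(20727, -1))) = Add(Rational(-81469, 86047), Mul(-160, Rational(1, 20727))) = Add(Rational(-81469, 86047), Rational(-160, 20727)) = Rational(-1702375483, 1783496169)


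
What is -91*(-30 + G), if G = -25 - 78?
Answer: 12103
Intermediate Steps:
G = -103
-91*(-30 + G) = -91*(-30 - 103) = -91*(-133) = 12103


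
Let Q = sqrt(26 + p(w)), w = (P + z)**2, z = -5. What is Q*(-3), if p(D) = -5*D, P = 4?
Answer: -3*sqrt(21) ≈ -13.748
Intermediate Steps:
w = 1 (w = (4 - 5)**2 = (-1)**2 = 1)
Q = sqrt(21) (Q = sqrt(26 - 5*1) = sqrt(26 - 5) = sqrt(21) ≈ 4.5826)
Q*(-3) = sqrt(21)*(-3) = -3*sqrt(21)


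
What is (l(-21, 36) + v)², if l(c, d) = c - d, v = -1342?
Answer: 1957201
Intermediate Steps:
(l(-21, 36) + v)² = ((-21 - 1*36) - 1342)² = ((-21 - 36) - 1342)² = (-57 - 1342)² = (-1399)² = 1957201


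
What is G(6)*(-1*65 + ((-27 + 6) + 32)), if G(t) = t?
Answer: -324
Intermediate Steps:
G(6)*(-1*65 + ((-27 + 6) + 32)) = 6*(-1*65 + ((-27 + 6) + 32)) = 6*(-65 + (-21 + 32)) = 6*(-65 + 11) = 6*(-54) = -324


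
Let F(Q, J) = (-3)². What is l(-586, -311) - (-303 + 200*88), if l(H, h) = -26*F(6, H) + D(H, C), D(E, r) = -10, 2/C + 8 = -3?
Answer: -17541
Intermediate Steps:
F(Q, J) = 9
C = -2/11 (C = 2/(-8 - 3) = 2/(-11) = 2*(-1/11) = -2/11 ≈ -0.18182)
l(H, h) = -244 (l(H, h) = -26*9 - 10 = -234 - 10 = -244)
l(-586, -311) - (-303 + 200*88) = -244 - (-303 + 200*88) = -244 - (-303 + 17600) = -244 - 1*17297 = -244 - 17297 = -17541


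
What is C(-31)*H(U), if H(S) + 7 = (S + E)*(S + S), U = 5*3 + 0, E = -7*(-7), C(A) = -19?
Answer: -36347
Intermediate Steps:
E = 49
U = 15 (U = 15 + 0 = 15)
H(S) = -7 + 2*S*(49 + S) (H(S) = -7 + (S + 49)*(S + S) = -7 + (49 + S)*(2*S) = -7 + 2*S*(49 + S))
C(-31)*H(U) = -19*(-7 + 2*15² + 98*15) = -19*(-7 + 2*225 + 1470) = -19*(-7 + 450 + 1470) = -19*1913 = -36347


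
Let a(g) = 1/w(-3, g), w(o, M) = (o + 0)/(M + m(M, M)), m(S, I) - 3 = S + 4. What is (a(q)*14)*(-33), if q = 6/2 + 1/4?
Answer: 2079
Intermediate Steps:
m(S, I) = 7 + S (m(S, I) = 3 + (S + 4) = 3 + (4 + S) = 7 + S)
q = 13/4 (q = 6*(1/2) + 1*(1/4) = 3 + 1/4 = 13/4 ≈ 3.2500)
w(o, M) = o/(7 + 2*M) (w(o, M) = (o + 0)/(M + (7 + M)) = o/(7 + 2*M))
a(g) = -7/3 - 2*g/3 (a(g) = 1/(-3/(7 + 2*g)) = -7/3 - 2*g/3)
(a(q)*14)*(-33) = ((-7/3 - 2/3*13/4)*14)*(-33) = ((-7/3 - 13/6)*14)*(-33) = -9/2*14*(-33) = -63*(-33) = 2079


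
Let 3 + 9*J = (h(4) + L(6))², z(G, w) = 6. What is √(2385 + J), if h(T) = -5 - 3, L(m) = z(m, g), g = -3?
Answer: √21466/3 ≈ 48.838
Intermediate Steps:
L(m) = 6
h(T) = -8
J = ⅑ (J = -⅓ + (-8 + 6)²/9 = -⅓ + (⅑)*(-2)² = -⅓ + (⅑)*4 = -⅓ + 4/9 = ⅑ ≈ 0.11111)
√(2385 + J) = √(2385 + ⅑) = √(21466/9) = √21466/3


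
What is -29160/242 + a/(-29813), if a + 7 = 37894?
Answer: -439257867/3607373 ≈ -121.77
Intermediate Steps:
a = 37887 (a = -7 + 37894 = 37887)
-29160/242 + a/(-29813) = -29160/242 + 37887/(-29813) = -29160*1/242 + 37887*(-1/29813) = -14580/121 - 37887/29813 = -439257867/3607373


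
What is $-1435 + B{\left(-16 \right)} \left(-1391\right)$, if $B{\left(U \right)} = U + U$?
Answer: $43077$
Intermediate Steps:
$B{\left(U \right)} = 2 U$
$-1435 + B{\left(-16 \right)} \left(-1391\right) = -1435 + 2 \left(-16\right) \left(-1391\right) = -1435 - -44512 = -1435 + 44512 = 43077$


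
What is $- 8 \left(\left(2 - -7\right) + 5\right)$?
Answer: $-112$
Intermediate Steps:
$- 8 \left(\left(2 - -7\right) + 5\right) = - 8 \left(\left(2 + 7\right) + 5\right) = - 8 \left(9 + 5\right) = \left(-8\right) 14 = -112$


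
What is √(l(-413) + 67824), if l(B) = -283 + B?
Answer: 2*√16782 ≈ 259.09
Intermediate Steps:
√(l(-413) + 67824) = √((-283 - 413) + 67824) = √(-696 + 67824) = √67128 = 2*√16782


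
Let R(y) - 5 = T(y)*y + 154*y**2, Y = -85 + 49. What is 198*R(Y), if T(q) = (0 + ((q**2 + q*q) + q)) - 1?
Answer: 21306582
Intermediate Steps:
Y = -36
T(q) = -1 + q + 2*q**2 (T(q) = (0 + ((q**2 + q**2) + q)) - 1 = (0 + (2*q**2 + q)) - 1 = (0 + (q + 2*q**2)) - 1 = (q + 2*q**2) - 1 = -1 + q + 2*q**2)
R(y) = 5 + 154*y**2 + y*(-1 + y + 2*y**2) (R(y) = 5 + ((-1 + y + 2*y**2)*y + 154*y**2) = 5 + (y*(-1 + y + 2*y**2) + 154*y**2) = 5 + (154*y**2 + y*(-1 + y + 2*y**2)) = 5 + 154*y**2 + y*(-1 + y + 2*y**2))
198*R(Y) = 198*(5 - 1*(-36) + 2*(-36)**3 + 155*(-36)**2) = 198*(5 + 36 + 2*(-46656) + 155*1296) = 198*(5 + 36 - 93312 + 200880) = 198*107609 = 21306582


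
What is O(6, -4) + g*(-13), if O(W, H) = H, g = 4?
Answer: -56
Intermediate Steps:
O(6, -4) + g*(-13) = -4 + 4*(-13) = -4 - 52 = -56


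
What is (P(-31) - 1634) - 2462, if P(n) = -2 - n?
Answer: -4067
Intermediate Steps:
(P(-31) - 1634) - 2462 = ((-2 - 1*(-31)) - 1634) - 2462 = ((-2 + 31) - 1634) - 2462 = (29 - 1634) - 2462 = -1605 - 2462 = -4067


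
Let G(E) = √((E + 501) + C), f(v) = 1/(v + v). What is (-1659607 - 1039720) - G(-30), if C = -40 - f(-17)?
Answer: -2699327 - √498270/34 ≈ -2.6993e+6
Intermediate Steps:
f(v) = 1/(2*v)
C = -1359/34 (C = -40 - 1/(2*(-17)) = -40 - (-1)/(2*17) = -40 - 1*(-1/34) = -40 + 1/34 = -1359/34 ≈ -39.971)
G(E) = √(15675/34 + E) (G(E) = √((E + 501) - 1359/34) = √((501 + E) - 1359/34) = √(15675/34 + E))
(-1659607 - 1039720) - G(-30) = (-1659607 - 1039720) - √(532950 + 1156*(-30))/34 = -2699327 - √(532950 - 34680)/34 = -2699327 - √498270/34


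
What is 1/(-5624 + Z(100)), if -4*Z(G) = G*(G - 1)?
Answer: -1/8099 ≈ -0.00012347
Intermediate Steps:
Z(G) = -G*(-1 + G)/4 (Z(G) = -G*(G - 1)/4 = -G*(-1 + G)/4)
1/(-5624 + Z(100)) = 1/(-5624 + (¼)*100*(1 - 1*100)) = 1/(-5624 + (¼)*100*(1 - 100)) = 1/(-5624 + (¼)*100*(-99)) = 1/(-5624 - 2475) = 1/(-8099) = -1/8099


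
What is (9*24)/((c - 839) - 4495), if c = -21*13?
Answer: -24/623 ≈ -0.038523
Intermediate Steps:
c = -273
(9*24)/((c - 839) - 4495) = (9*24)/((-273 - 839) - 4495) = 216/(-1112 - 4495) = 216/(-5607) = 216*(-1/5607) = -24/623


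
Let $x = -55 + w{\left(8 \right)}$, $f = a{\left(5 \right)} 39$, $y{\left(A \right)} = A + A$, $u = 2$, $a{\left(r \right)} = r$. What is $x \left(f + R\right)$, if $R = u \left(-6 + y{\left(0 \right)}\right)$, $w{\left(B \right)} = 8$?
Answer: $-8601$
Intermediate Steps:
$y{\left(A \right)} = 2 A$
$f = 195$ ($f = 5 \cdot 39 = 195$)
$x = -47$ ($x = -55 + 8 = -47$)
$R = -12$ ($R = 2 \left(-6 + 2 \cdot 0\right) = 2 \left(-6 + 0\right) = 2 \left(-6\right) = -12$)
$x \left(f + R\right) = - 47 \left(195 - 12\right) = \left(-47\right) 183 = -8601$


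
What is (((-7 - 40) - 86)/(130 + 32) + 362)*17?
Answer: 994687/162 ≈ 6140.0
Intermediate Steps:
(((-7 - 40) - 86)/(130 + 32) + 362)*17 = ((-47 - 86)/162 + 362)*17 = (-133*1/162 + 362)*17 = (-133/162 + 362)*17 = (58511/162)*17 = 994687/162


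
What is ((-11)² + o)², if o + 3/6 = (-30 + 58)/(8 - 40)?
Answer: 915849/64 ≈ 14310.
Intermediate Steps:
o = -11/8 (o = -½ + (-30 + 58)/(8 - 40) = -½ + 28/(-32) = -½ + 28*(-1/32) = -½ - 7/8 = -11/8 ≈ -1.3750)
((-11)² + o)² = ((-11)² - 11/8)² = (121 - 11/8)² = (957/8)² = 915849/64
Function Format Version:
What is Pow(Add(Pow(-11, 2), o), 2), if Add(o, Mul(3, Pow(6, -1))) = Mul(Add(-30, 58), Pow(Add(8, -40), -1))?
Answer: Rational(915849, 64) ≈ 14310.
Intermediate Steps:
o = Rational(-11, 8) (o = Add(Rational(-1, 2), Mul(Add(-30, 58), Pow(Add(8, -40), -1))) = Add(Rational(-1, 2), Mul(28, Pow(-32, -1))) = Add(Rational(-1, 2), Mul(28, Rational(-1, 32))) = Add(Rational(-1, 2), Rational(-7, 8)) = Rational(-11, 8) ≈ -1.3750)
Pow(Add(Pow(-11, 2), o), 2) = Pow(Add(Pow(-11, 2), Rational(-11, 8)), 2) = Pow(Add(121, Rational(-11, 8)), 2) = Pow(Rational(957, 8), 2) = Rational(915849, 64)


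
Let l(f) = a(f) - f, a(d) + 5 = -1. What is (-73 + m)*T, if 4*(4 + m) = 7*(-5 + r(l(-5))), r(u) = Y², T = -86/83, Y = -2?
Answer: 13545/166 ≈ 81.596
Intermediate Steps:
a(d) = -6 (a(d) = -5 - 1 = -6)
l(f) = -6 - f
T = -86/83 (T = -86*1/83 = -86/83 ≈ -1.0361)
r(u) = 4 (r(u) = (-2)² = 4)
m = -23/4 (m = -4 + (7*(-5 + 4))/4 = -4 + (7*(-1))/4 = -4 + (¼)*(-7) = -4 - 7/4 = -23/4 ≈ -5.7500)
(-73 + m)*T = (-73 - 23/4)*(-86/83) = -315/4*(-86/83) = 13545/166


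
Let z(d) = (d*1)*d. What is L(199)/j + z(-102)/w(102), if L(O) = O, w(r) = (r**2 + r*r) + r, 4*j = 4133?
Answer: 584746/847265 ≈ 0.69016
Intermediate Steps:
j = 4133/4 (j = (1/4)*4133 = 4133/4 ≈ 1033.3)
z(d) = d**2 (z(d) = d*d = d**2)
w(r) = r + 2*r**2 (w(r) = (r**2 + r**2) + r = 2*r**2 + r = r + 2*r**2)
L(199)/j + z(-102)/w(102) = 199/(4133/4) + (-102)**2/((102*(1 + 2*102))) = 199*(4/4133) + 10404/((102*(1 + 204))) = 796/4133 + 10404/((102*205)) = 796/4133 + 10404/20910 = 796/4133 + 10404*(1/20910) = 796/4133 + 102/205 = 584746/847265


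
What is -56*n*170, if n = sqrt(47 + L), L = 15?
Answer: -9520*sqrt(62) ≈ -74961.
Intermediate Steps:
n = sqrt(62) (n = sqrt(47 + 15) = sqrt(62) ≈ 7.8740)
-56*n*170 = -56*sqrt(62)*170 = -9520*sqrt(62)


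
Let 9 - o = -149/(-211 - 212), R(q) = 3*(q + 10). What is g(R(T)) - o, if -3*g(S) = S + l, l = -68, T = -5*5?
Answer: 12275/423 ≈ 29.019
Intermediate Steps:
T = -25
R(q) = 30 + 3*q (R(q) = 3*(10 + q) = 30 + 3*q)
g(S) = 68/3 - S/3 (g(S) = -(S - 68)/3 = -(-68 + S)/3 = 68/3 - S/3)
o = 3658/423 (o = 9 - (-149)/(-211 - 212) = 9 - (-149)/(-423) = 9 - (-1)*(-149)/423 = 9 - 1*149/423 = 9 - 149/423 = 3658/423 ≈ 8.6478)
g(R(T)) - o = (68/3 - (30 + 3*(-25))/3) - 1*3658/423 = (68/3 - (30 - 75)/3) - 3658/423 = (68/3 - ⅓*(-45)) - 3658/423 = (68/3 + 15) - 3658/423 = 113/3 - 3658/423 = 12275/423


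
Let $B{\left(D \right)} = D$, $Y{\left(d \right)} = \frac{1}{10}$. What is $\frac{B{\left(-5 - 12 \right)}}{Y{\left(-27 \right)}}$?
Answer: $-170$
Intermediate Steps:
$Y{\left(d \right)} = \frac{1}{10}$
$\frac{B{\left(-5 - 12 \right)}}{Y{\left(-27 \right)}} = \left(-5 - 12\right) \frac{1}{\frac{1}{10}} = \left(-5 - 12\right) 10 = \left(-17\right) 10 = -170$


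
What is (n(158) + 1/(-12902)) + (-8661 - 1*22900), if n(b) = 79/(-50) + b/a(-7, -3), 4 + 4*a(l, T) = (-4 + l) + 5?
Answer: -5100447682/161275 ≈ -31626.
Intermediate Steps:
a(l, T) = -3/4 + l/4 (a(l, T) = -1 + ((-4 + l) + 5)/4 = -1 + (1 + l)/4 = -1 + (1/4 + l/4) = -3/4 + l/4)
n(b) = -79/50 - 2*b/5 (n(b) = 79/(-50) + b/(-3/4 + (1/4)*(-7)) = 79*(-1/50) + b/(-3/4 - 7/4) = -79/50 + b/(-5/2) = -79/50 + b*(-2/5) = -79/50 - 2*b/5)
(n(158) + 1/(-12902)) + (-8661 - 1*22900) = ((-79/50 - 2/5*158) + 1/(-12902)) + (-8661 - 1*22900) = ((-79/50 - 316/5) - 1/12902) + (-8661 - 22900) = (-3239/50 - 1/12902) - 31561 = -10447407/161275 - 31561 = -5100447682/161275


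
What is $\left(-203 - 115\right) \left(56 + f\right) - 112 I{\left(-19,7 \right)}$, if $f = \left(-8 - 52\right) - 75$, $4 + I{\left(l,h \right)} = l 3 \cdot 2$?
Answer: $38338$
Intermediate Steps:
$I{\left(l,h \right)} = -4 + 6 l$ ($I{\left(l,h \right)} = -4 + l 3 \cdot 2 = -4 + 3 l 2 = -4 + 6 l$)
$f = -135$ ($f = -60 - 75 = -135$)
$\left(-203 - 115\right) \left(56 + f\right) - 112 I{\left(-19,7 \right)} = \left(-203 - 115\right) \left(56 - 135\right) - 112 \left(-4 + 6 \left(-19\right)\right) = \left(-318\right) \left(-79\right) - 112 \left(-4 - 114\right) = 25122 - -13216 = 25122 + 13216 = 38338$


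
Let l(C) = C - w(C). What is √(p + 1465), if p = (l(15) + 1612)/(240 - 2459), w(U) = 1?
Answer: √7209994771/2219 ≈ 38.266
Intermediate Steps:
l(C) = -1 + C (l(C) = C - 1*1 = C - 1 = -1 + C)
p = -1626/2219 (p = ((-1 + 15) + 1612)/(240 - 2459) = (14 + 1612)/(-2219) = 1626*(-1/2219) = -1626/2219 ≈ -0.73276)
√(p + 1465) = √(-1626/2219 + 1465) = √(3249209/2219) = √7209994771/2219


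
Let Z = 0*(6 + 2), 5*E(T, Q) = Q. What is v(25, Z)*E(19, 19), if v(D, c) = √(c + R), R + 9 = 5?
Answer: 38*I/5 ≈ 7.6*I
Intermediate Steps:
R = -4 (R = -9 + 5 = -4)
E(T, Q) = Q/5
Z = 0 (Z = 0*8 = 0)
v(D, c) = √(-4 + c) (v(D, c) = √(c - 4) = √(-4 + c))
v(25, Z)*E(19, 19) = √(-4 + 0)*((⅕)*19) = √(-4)*(19/5) = (2*I)*(19/5) = 38*I/5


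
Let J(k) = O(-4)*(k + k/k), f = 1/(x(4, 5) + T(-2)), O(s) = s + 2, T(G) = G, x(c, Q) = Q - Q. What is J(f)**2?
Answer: 1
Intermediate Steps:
x(c, Q) = 0
O(s) = 2 + s
f = -1/2 (f = 1/(0 - 2) = 1/(-2) = -1/2 ≈ -0.50000)
J(k) = -2 - 2*k (J(k) = (2 - 4)*(k + k/k) = -2*(k + 1) = -2*(1 + k) = -2 - 2*k)
J(f)**2 = (-2 - 2*(-1/2))**2 = (-2 + 1)**2 = (-1)**2 = 1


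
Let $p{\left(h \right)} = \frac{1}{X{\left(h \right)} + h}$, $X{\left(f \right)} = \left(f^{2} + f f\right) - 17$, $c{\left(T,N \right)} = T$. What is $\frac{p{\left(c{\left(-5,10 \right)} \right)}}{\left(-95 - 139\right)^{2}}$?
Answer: $\frac{1}{1533168} \approx 6.5224 \cdot 10^{-7}$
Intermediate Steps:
$X{\left(f \right)} = -17 + 2 f^{2}$ ($X{\left(f \right)} = \left(f^{2} + f^{2}\right) - 17 = 2 f^{2} - 17 = -17 + 2 f^{2}$)
$p{\left(h \right)} = \frac{1}{-17 + h + 2 h^{2}}$ ($p{\left(h \right)} = \frac{1}{\left(-17 + 2 h^{2}\right) + h} = \frac{1}{-17 + h + 2 h^{2}}$)
$\frac{p{\left(c{\left(-5,10 \right)} \right)}}{\left(-95 - 139\right)^{2}} = \frac{1}{\left(-17 - 5 + 2 \left(-5\right)^{2}\right) \left(-95 - 139\right)^{2}} = \frac{1}{\left(-17 - 5 + 2 \cdot 25\right) \left(-234\right)^{2}} = \frac{1}{\left(-17 - 5 + 50\right) 54756} = \frac{1}{28} \cdot \frac{1}{54756} = \frac{1}{1533168}$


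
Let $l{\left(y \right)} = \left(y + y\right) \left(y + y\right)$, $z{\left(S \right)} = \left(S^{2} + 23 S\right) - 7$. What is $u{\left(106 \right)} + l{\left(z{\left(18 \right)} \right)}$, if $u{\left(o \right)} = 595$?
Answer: $2138039$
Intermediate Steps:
$z{\left(S \right)} = -7 + S^{2} + 23 S$
$l{\left(y \right)} = 4 y^{2}$ ($l{\left(y \right)} = 2 y 2 y = 4 y^{2}$)
$u{\left(106 \right)} + l{\left(z{\left(18 \right)} \right)} = 595 + 4 \left(-7 + 18^{2} + 23 \cdot 18\right)^{2} = 595 + 4 \left(-7 + 324 + 414\right)^{2} = 595 + 4 \cdot 731^{2} = 595 + 4 \cdot 534361 = 595 + 2137444 = 2138039$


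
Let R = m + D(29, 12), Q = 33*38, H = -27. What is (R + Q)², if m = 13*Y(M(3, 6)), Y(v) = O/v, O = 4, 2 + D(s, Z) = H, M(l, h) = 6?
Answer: 13697401/9 ≈ 1.5219e+6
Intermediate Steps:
D(s, Z) = -29 (D(s, Z) = -2 - 27 = -29)
Y(v) = 4/v
m = 26/3 (m = 13*(4/6) = 13*(4*(⅙)) = 13*(⅔) = 26/3 ≈ 8.6667)
Q = 1254
R = -61/3 (R = 26/3 - 29 = -61/3 ≈ -20.333)
(R + Q)² = (-61/3 + 1254)² = (3701/3)² = 13697401/9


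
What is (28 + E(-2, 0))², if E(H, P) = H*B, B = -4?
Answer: 1296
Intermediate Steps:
E(H, P) = -4*H (E(H, P) = H*(-4) = -4*H)
(28 + E(-2, 0))² = (28 - 4*(-2))² = (28 + 8)² = 36² = 1296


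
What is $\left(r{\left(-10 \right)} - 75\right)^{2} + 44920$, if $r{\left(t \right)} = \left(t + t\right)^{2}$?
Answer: $150545$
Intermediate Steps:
$r{\left(t \right)} = 4 t^{2}$ ($r{\left(t \right)} = \left(2 t\right)^{2} = 4 t^{2}$)
$\left(r{\left(-10 \right)} - 75\right)^{2} + 44920 = \left(4 \left(-10\right)^{2} - 75\right)^{2} + 44920 = \left(4 \cdot 100 - 75\right)^{2} + 44920 = \left(400 - 75\right)^{2} + 44920 = 325^{2} + 44920 = 105625 + 44920 = 150545$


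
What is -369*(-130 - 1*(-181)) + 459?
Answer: -18360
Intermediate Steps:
-369*(-130 - 1*(-181)) + 459 = -369*(-130 + 181) + 459 = -369*51 + 459 = -18819 + 459 = -18360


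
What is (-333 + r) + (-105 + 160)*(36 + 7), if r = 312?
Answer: 2344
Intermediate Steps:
(-333 + r) + (-105 + 160)*(36 + 7) = (-333 + 312) + (-105 + 160)*(36 + 7) = -21 + 55*43 = -21 + 2365 = 2344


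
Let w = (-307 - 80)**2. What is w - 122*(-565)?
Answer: 218699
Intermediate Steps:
w = 149769 (w = (-387)**2 = 149769)
w - 122*(-565) = 149769 - 122*(-565) = 149769 + 68930 = 218699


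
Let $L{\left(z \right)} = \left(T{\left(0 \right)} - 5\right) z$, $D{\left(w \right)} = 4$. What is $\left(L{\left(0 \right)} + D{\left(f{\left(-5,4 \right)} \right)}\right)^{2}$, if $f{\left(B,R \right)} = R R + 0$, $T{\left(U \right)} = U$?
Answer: $16$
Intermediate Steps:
$f{\left(B,R \right)} = R^{2}$ ($f{\left(B,R \right)} = R^{2} + 0 = R^{2}$)
$L{\left(z \right)} = - 5 z$ ($L{\left(z \right)} = \left(0 - 5\right) z = - 5 z$)
$\left(L{\left(0 \right)} + D{\left(f{\left(-5,4 \right)} \right)}\right)^{2} = \left(\left(-5\right) 0 + 4\right)^{2} = \left(0 + 4\right)^{2} = 4^{2} = 16$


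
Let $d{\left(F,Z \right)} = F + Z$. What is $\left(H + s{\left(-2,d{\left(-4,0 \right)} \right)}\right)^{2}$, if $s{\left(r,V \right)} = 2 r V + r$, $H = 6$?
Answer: $400$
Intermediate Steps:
$s{\left(r,V \right)} = r + 2 V r$ ($s{\left(r,V \right)} = 2 V r + r = r + 2 V r$)
$\left(H + s{\left(-2,d{\left(-4,0 \right)} \right)}\right)^{2} = \left(6 - 2 \left(1 + 2 \left(-4 + 0\right)\right)\right)^{2} = \left(6 - 2 \left(1 + 2 \left(-4\right)\right)\right)^{2} = \left(6 - 2 \left(1 - 8\right)\right)^{2} = \left(6 - -14\right)^{2} = \left(6 + 14\right)^{2} = 20^{2} = 400$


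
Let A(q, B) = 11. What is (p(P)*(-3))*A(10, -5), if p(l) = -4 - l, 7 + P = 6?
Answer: 99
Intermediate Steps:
P = -1 (P = -7 + 6 = -1)
(p(P)*(-3))*A(10, -5) = ((-4 - 1*(-1))*(-3))*11 = ((-4 + 1)*(-3))*11 = -3*(-3)*11 = 9*11 = 99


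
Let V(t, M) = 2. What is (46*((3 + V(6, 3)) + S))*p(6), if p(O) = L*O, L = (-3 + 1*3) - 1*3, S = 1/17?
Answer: -71208/17 ≈ -4188.7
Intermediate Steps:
S = 1/17 ≈ 0.058824
L = -3 (L = (-3 + 3) - 3 = 0 - 3 = -3)
p(O) = -3*O
(46*((3 + V(6, 3)) + S))*p(6) = (46*((3 + 2) + 1/17))*(-3*6) = (46*(5 + 1/17))*(-18) = (46*(86/17))*(-18) = (3956/17)*(-18) = -71208/17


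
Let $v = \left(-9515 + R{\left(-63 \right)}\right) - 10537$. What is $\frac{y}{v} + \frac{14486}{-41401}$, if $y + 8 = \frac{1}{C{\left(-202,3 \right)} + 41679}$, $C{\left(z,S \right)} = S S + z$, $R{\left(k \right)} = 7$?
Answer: $- \frac{633296155007}{1812027789730} \approx -0.3495$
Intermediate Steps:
$C{\left(z,S \right)} = z + S^{2}$ ($C{\left(z,S \right)} = S^{2} + z = z + S^{2}$)
$v = -20045$ ($v = \left(-9515 + 7\right) - 10537 = -9508 - 10537 = -20045$)
$y = - \frac{331887}{41486}$ ($y = -8 + \frac{1}{\left(-202 + 3^{2}\right) + 41679} = -8 + \frac{1}{\left(-202 + 9\right) + 41679} = -8 + \frac{1}{-193 + 41679} = -8 + \frac{1}{41486} = - \frac{331887}{41486} \approx -8.0$)
$\frac{y}{v} + \frac{14486}{-41401} = - \frac{331887}{41486 \left(-20045\right)} + \frac{14486}{-41401} = \left(- \frac{331887}{41486}\right) \left(- \frac{1}{20045}\right) + 14486 \left(- \frac{1}{41401}\right) = \frac{331887}{831586870} - \frac{14486}{41401} = - \frac{633296155007}{1812027789730}$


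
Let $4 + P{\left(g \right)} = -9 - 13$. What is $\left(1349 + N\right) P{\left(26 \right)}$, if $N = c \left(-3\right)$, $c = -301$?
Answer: $-58552$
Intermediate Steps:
$P{\left(g \right)} = -26$ ($P{\left(g \right)} = -4 - 22 = -26$)
$N = 903$ ($N = \left(-301\right) \left(-3\right) = 903$)
$\left(1349 + N\right) P{\left(26 \right)} = \left(1349 + 903\right) \left(-26\right) = 2252 \left(-26\right) = -58552$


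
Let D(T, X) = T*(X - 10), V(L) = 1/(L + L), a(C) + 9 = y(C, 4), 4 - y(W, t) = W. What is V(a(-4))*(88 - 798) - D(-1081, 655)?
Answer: 697600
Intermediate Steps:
y(W, t) = 4 - W
a(C) = -5 - C (a(C) = -9 + (4 - C) = -5 - C)
V(L) = 1/(2*L)
D(T, X) = T*(-10 + X)
V(a(-4))*(88 - 798) - D(-1081, 655) = (1/(2*(-5 - 1*(-4))))*(88 - 798) - (-1081)*(-10 + 655) = (1/(2*(-5 + 4)))*(-710) - (-1081)*645 = ((1/2)/(-1))*(-710) - 1*(-697245) = ((1/2)*(-1))*(-710) + 697245 = -1/2*(-710) + 697245 = 355 + 697245 = 697600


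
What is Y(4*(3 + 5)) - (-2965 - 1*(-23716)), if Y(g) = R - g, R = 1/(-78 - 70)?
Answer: -3075885/148 ≈ -20783.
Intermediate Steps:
R = -1/148 (R = 1/(-148) = -1/148 ≈ -0.0067568)
Y(g) = -1/148 - g
Y(4*(3 + 5)) - (-2965 - 1*(-23716)) = (-1/148 - 4*(3 + 5)) - (-2965 - 1*(-23716)) = (-1/148 - 4*8) - (-2965 + 23716) = (-1/148 - 1*32) - 1*20751 = (-1/148 - 32) - 20751 = -4737/148 - 20751 = -3075885/148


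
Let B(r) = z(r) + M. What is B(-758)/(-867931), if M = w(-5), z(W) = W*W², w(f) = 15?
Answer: 435519497/867931 ≈ 501.79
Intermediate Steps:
z(W) = W³
M = 15
B(r) = 15 + r³ (B(r) = r³ + 15 = 15 + r³)
B(-758)/(-867931) = (15 + (-758)³)/(-867931) = (15 - 435519512)*(-1/867931) = -435519497*(-1/867931) = 435519497/867931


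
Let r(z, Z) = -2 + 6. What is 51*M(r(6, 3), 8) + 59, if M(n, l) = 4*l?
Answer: 1691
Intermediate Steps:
r(z, Z) = 4
51*M(r(6, 3), 8) + 59 = 51*(4*8) + 59 = 51*32 + 59 = 1632 + 59 = 1691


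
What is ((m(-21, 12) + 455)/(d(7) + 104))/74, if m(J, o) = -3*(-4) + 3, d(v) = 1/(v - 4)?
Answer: 705/11581 ≈ 0.060876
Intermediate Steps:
d(v) = 1/(-4 + v)
m(J, o) = 15 (m(J, o) = 12 + 3 = 15)
((m(-21, 12) + 455)/(d(7) + 104))/74 = ((15 + 455)/(1/(-4 + 7) + 104))/74 = (470/(1/3 + 104))*(1/74) = (470/(⅓ + 104))*(1/74) = (470/(313/3))*(1/74) = (470*(3/313))*(1/74) = (1410/313)*(1/74) = 705/11581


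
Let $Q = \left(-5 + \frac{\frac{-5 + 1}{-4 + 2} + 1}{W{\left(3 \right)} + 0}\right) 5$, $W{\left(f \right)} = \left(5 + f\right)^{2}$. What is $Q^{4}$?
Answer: $\frac{6311274450625}{16777216} \approx 3.7618 \cdot 10^{5}$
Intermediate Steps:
$Q = - \frac{1585}{64}$ ($Q = \left(-5 + \frac{\frac{-5 + 1}{-4 + 2} + 1}{\left(5 + 3\right)^{2} + 0}\right) 5 = \left(-5 + \frac{- \frac{4}{-2} + 1}{8^{2} + 0}\right) 5 = \left(-5 + \frac{\left(-4\right) \left(- \frac{1}{2}\right) + 1}{64 + 0}\right) 5 = \left(-5 + \frac{2 + 1}{64}\right) 5 = \left(-5 + 3 \cdot \frac{1}{64}\right) 5 = \left(-5 + \frac{3}{64}\right) 5 = \left(- \frac{317}{64}\right) 5 = - \frac{1585}{64} \approx -24.766$)
$Q^{4} = \left(- \frac{1585}{64}\right)^{4} = \frac{6311274450625}{16777216}$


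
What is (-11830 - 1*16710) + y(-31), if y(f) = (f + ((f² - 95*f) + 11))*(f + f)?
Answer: -269472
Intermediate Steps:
y(f) = 2*f*(11 + f² - 94*f) (y(f) = (f + (11 + f² - 95*f))*(2*f) = (11 + f² - 94*f)*(2*f) = 2*f*(11 + f² - 94*f))
(-11830 - 1*16710) + y(-31) = (-11830 - 1*16710) + 2*(-31)*(11 + (-31)² - 94*(-31)) = (-11830 - 16710) + 2*(-31)*(11 + 961 + 2914) = -28540 + 2*(-31)*3886 = -28540 - 240932 = -269472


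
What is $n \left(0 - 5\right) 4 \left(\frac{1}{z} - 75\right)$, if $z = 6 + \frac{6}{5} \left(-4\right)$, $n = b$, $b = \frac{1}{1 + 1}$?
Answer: $\frac{2225}{3} \approx 741.67$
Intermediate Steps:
$b = \frac{1}{2} \approx 0.5$
$n = \frac{1}{2} \approx 0.5$
$z = \frac{6}{5}$ ($z = 6 + 6 \cdot \frac{1}{5} \left(-4\right) = 6 + \frac{6}{5} \left(-4\right) = 6 - \frac{24}{5} = \frac{6}{5} \approx 1.2$)
$n \left(0 - 5\right) 4 \left(\frac{1}{z} - 75\right) = \frac{0 - 5}{2} \cdot 4 \left(\frac{1}{\frac{6}{5}} - 75\right) = \frac{0 - 5}{2} \cdot 4 \left(\frac{5}{6} - 75\right) = \frac{1}{2} \left(-5\right) 4 \left(- \frac{445}{6}\right) = \left(- \frac{5}{2}\right) 4 \left(- \frac{445}{6}\right) = \left(-10\right) \left(- \frac{445}{6}\right) = \frac{2225}{3}$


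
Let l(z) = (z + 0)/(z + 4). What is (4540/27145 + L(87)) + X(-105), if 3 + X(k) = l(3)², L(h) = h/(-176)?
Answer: -147172787/46819696 ≈ -3.1434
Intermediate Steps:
l(z) = z/(4 + z)
L(h) = -h/176 (L(h) = h*(-1/176) = -h/176)
X(k) = -138/49 (X(k) = -3 + (3/(4 + 3))² = -3 + (3/7)² = -3 + 9/49 = -138/49)
(4540/27145 + L(87)) + X(-105) = (4540/27145 - 1/176*87) - 138/49 = (4540*(1/27145) - 87/176) - 138/49 = (908/5429 - 87/176) - 138/49 = -312515/955504 - 138/49 = -147172787/46819696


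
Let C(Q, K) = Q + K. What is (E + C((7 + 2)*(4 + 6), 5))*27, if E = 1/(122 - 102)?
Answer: 51327/20 ≈ 2566.4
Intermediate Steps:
C(Q, K) = K + Q
E = 1/20 ≈ 0.050000
(E + C((7 + 2)*(4 + 6), 5))*27 = (1/20 + (5 + (7 + 2)*(4 + 6)))*27 = (1/20 + (5 + 9*10))*27 = (1/20 + (5 + 90))*27 = (1/20 + 95)*27 = (1901/20)*27 = 51327/20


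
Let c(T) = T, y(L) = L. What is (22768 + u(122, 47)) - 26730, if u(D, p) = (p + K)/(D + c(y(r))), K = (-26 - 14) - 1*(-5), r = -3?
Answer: -471466/119 ≈ -3961.9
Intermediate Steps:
K = -35 (K = -40 + 5 = -35)
u(D, p) = (-35 + p)/(-3 + D) (u(D, p) = (p - 35)/(D - 3) = (-35 + p)/(-3 + D))
(22768 + u(122, 47)) - 26730 = (22768 + (-35 + 47)/(-3 + 122)) - 26730 = (22768 + 12/119) - 26730 = 2709404/119 - 26730 = -471466/119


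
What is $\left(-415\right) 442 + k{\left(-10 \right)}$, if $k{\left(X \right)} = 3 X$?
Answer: $-183460$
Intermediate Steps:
$\left(-415\right) 442 + k{\left(-10 \right)} = \left(-415\right) 442 + 3 \left(-10\right) = -183430 - 30 = -183460$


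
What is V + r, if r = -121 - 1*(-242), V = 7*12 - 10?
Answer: 195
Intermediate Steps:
V = 74 (V = 84 - 10 = 74)
r = 121 (r = -121 + 242 = 121)
V + r = 74 + 121 = 195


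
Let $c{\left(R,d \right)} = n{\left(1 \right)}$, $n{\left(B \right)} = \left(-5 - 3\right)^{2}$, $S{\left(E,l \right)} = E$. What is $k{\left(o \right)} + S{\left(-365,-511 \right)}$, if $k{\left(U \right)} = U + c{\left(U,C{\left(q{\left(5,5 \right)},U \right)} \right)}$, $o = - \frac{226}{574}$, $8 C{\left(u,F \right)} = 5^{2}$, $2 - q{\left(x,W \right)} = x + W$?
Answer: $- \frac{86500}{287} \approx -301.39$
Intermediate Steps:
$q{\left(x,W \right)} = 2 - W - x$ ($q{\left(x,W \right)} = 2 - \left(x + W\right) = 2 - \left(W + x\right) = 2 - W - x$)
$C{\left(u,F \right)} = \frac{25}{8}$ ($C{\left(u,F \right)} = \frac{5^{2}}{8} = \frac{1}{8} \cdot 25 = \frac{25}{8}$)
$o = - \frac{113}{287}$ ($o = \left(-226\right) \frac{1}{574} = - \frac{113}{287} \approx -0.39373$)
$n{\left(B \right)} = 64$ ($n{\left(B \right)} = \left(-8\right)^{2} = 64$)
$c{\left(R,d \right)} = 64$
$k{\left(U \right)} = 64 + U$ ($k{\left(U \right)} = U + 64 = 64 + U$)
$k{\left(o \right)} + S{\left(-365,-511 \right)} = \left(64 - \frac{113}{287}\right) - 365 = \frac{18255}{287} - 365 = - \frac{86500}{287}$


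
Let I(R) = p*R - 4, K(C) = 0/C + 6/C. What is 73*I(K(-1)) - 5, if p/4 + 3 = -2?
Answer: 8463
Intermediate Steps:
p = -20 (p = -12 + 4*(-2) = -12 - 8 = -20)
K(C) = 6/C (K(C) = 0 + 6/C = 6/C)
I(R) = -4 - 20*R (I(R) = -20*R - 4 = -4 - 20*R)
73*I(K(-1)) - 5 = 73*(-4 - 120/(-1)) - 5 = 73*(-4 - 120*(-1)) - 5 = 73*(-4 - 20*(-6)) - 5 = 73*(-4 + 120) - 5 = 73*116 - 5 = 8468 - 5 = 8463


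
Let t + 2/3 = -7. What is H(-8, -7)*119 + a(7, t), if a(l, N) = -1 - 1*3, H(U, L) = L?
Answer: -837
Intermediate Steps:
t = -23/3 (t = -⅔ - 7 = -23/3 ≈ -7.6667)
a(l, N) = -4 (a(l, N) = -1 - 3 = -4)
H(-8, -7)*119 + a(7, t) = -7*119 - 4 = -833 - 4 = -837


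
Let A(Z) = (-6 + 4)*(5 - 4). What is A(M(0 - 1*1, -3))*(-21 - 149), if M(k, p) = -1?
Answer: 340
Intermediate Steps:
A(Z) = -2 (A(Z) = -2*1 = -2)
A(M(0 - 1*1, -3))*(-21 - 149) = -2*(-21 - 149) = -2*(-170) = 340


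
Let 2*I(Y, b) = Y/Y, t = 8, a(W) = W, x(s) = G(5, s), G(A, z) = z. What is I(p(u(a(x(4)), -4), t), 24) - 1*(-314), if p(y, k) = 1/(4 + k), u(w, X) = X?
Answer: 629/2 ≈ 314.50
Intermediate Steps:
x(s) = s
I(Y, b) = ½ (I(Y, b) = (Y/Y)/2 = (½)*1 = ½)
I(p(u(a(x(4)), -4), t), 24) - 1*(-314) = ½ - 1*(-314) = ½ + 314 = 629/2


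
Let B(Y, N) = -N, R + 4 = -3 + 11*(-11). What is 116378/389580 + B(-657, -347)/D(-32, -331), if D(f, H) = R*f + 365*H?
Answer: 6724169761/22735694010 ≈ 0.29575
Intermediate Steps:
R = -128 (R = -4 + (-3 + 11*(-11)) = -4 + (-3 - 121) = -4 - 124 = -128)
D(f, H) = -128*f + 365*H
116378/389580 + B(-657, -347)/D(-32, -331) = 116378/389580 + (-1*(-347))/(-128*(-32) + 365*(-331)) = 116378*(1/389580) + 347/(4096 - 120815) = 58189/194790 + 347/(-116719) = 58189/194790 + 347*(-1/116719) = 58189/194790 - 347/116719 = 6724169761/22735694010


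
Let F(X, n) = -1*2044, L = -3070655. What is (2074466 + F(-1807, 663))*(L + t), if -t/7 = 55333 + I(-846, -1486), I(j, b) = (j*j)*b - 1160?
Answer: 15421779028153652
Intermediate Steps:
I(j, b) = -1160 + b*j² (I(j, b) = j²*b - 1160 = b*j² - 1160 = -1160 + b*j²)
F(X, n) = -2044
t = 7444498621 (t = -7*(55333 + (-1160 - 1486*(-846)²)) = -7*(55333 + (-1160 - 1486*715716)) = -7*(55333 + (-1160 - 1063553976)) = -7*(55333 - 1063555136) = -7*(-1063499803) = 7444498621)
(2074466 + F(-1807, 663))*(L + t) = (2074466 - 2044)*(-3070655 + 7444498621) = 2072422*7441427966 = 15421779028153652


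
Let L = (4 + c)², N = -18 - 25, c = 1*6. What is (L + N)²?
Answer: 3249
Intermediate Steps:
c = 6
N = -43
L = 100 (L = (4 + 6)² = 10² = 100)
(L + N)² = (100 - 43)² = 57² = 3249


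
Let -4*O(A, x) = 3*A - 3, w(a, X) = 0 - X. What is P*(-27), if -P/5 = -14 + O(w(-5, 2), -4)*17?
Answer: 13095/4 ≈ 3273.8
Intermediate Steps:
w(a, X) = -X
O(A, x) = ¾ - 3*A/4 (O(A, x) = -(3*A - 3)/4 = -(-3 + 3*A)/4 = ¾ - 3*A/4)
P = -485/4 (P = -5*(-14 + (¾ - (-3)*2/4)*17) = -5*(-14 + (¾ - ¾*(-2))*17) = -5*(-14 + (¾ + 3/2)*17) = -5*(-14 + (9/4)*17) = -5*(-14 + 153/4) = -5*97/4 = -485/4 ≈ -121.25)
P*(-27) = -485/4*(-27) = 13095/4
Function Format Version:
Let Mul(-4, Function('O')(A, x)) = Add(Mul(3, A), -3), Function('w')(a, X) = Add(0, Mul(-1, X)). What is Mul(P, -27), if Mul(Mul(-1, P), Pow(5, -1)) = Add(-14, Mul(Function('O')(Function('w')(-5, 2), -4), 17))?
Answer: Rational(13095, 4) ≈ 3273.8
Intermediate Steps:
Function('w')(a, X) = Mul(-1, X)
Function('O')(A, x) = Add(Rational(3, 4), Mul(Rational(-3, 4), A)) (Function('O')(A, x) = Mul(Rational(-1, 4), Add(Mul(3, A), -3)) = Mul(Rational(-1, 4), Add(-3, Mul(3, A))) = Add(Rational(3, 4), Mul(Rational(-3, 4), A)))
P = Rational(-485, 4) (P = Mul(-5, Add(-14, Mul(Add(Rational(3, 4), Mul(Rational(-3, 4), Mul(-1, 2))), 17))) = Mul(-5, Add(-14, Mul(Add(Rational(3, 4), Mul(Rational(-3, 4), -2)), 17))) = Mul(-5, Add(-14, Mul(Add(Rational(3, 4), Rational(3, 2)), 17))) = Mul(-5, Add(-14, Mul(Rational(9, 4), 17))) = Mul(-5, Add(-14, Rational(153, 4))) = Mul(-5, Rational(97, 4)) = Rational(-485, 4) ≈ -121.25)
Mul(P, -27) = Mul(Rational(-485, 4), -27) = Rational(13095, 4)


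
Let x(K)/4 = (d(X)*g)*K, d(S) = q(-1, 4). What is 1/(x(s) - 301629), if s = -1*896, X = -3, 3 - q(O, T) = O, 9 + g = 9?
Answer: -1/301629 ≈ -3.3153e-6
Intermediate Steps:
g = 0 (g = -9 + 9 = 0)
q(O, T) = 3 - O
d(S) = 4 (d(S) = 3 - 1*(-1) = 3 + 1 = 4)
s = -896
x(K) = 0 (x(K) = 4*((4*0)*K) = 4*(0*K) = 4*0 = 0)
1/(x(s) - 301629) = 1/(0 - 301629) = 1/(-301629) = -1/301629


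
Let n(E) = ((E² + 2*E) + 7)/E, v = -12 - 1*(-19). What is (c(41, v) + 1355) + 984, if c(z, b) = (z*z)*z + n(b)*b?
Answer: 71330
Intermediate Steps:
v = 7 (v = -12 + 19 = 7)
n(E) = (7 + E² + 2*E)/E
c(z, b) = z³ + b*(2 + b + 7/b) (c(z, b) = (z*z)*z + (2 + b + 7/b)*b = z²*z + b*(2 + b + 7/b) = z³ + b*(2 + b + 7/b))
(c(41, v) + 1355) + 984 = ((7 + 41³ + 7*(2 + 7)) + 1355) + 984 = ((7 + 68921 + 7*9) + 1355) + 984 = ((7 + 68921 + 63) + 1355) + 984 = (68991 + 1355) + 984 = 70346 + 984 = 71330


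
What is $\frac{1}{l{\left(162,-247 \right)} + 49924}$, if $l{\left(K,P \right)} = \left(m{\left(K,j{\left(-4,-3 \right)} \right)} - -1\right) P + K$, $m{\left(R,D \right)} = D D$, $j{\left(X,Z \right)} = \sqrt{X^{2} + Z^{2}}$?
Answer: $\frac{1}{43664} \approx 2.2902 \cdot 10^{-5}$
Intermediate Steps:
$m{\left(R,D \right)} = D^{2}$
$l{\left(K,P \right)} = K + 26 P$ ($l{\left(K,P \right)} = \left(\left(\sqrt{\left(-4\right)^{2} + \left(-3\right)^{2}}\right)^{2} - -1\right) P + K = \left(\left(\sqrt{16 + 9}\right)^{2} + 1\right) P + K = \left(\left(\sqrt{25}\right)^{2} + 1\right) P + K = \left(5^{2} + 1\right) P + K = \left(25 + 1\right) P + K = 26 P + K = K + 26 P$)
$\frac{1}{l{\left(162,-247 \right)} + 49924} = \frac{1}{\left(162 + 26 \left(-247\right)\right) + 49924} = \frac{1}{\left(162 - 6422\right) + 49924} = \frac{1}{-6260 + 49924} = \frac{1}{43664}$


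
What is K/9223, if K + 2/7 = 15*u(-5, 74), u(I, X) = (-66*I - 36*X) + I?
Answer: -245597/64561 ≈ -3.8041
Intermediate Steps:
u(I, X) = -65*I - 36*X
K = -245597/7 (K = -2/7 + 15*(-65*(-5) - 36*74) = -2/7 + 15*(325 - 2664) = -2/7 + 15*(-2339) = -2/7 - 35085 = -245597/7 ≈ -35085.)
K/9223 = -245597/7/9223 = -245597/7*1/9223 = -245597/64561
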